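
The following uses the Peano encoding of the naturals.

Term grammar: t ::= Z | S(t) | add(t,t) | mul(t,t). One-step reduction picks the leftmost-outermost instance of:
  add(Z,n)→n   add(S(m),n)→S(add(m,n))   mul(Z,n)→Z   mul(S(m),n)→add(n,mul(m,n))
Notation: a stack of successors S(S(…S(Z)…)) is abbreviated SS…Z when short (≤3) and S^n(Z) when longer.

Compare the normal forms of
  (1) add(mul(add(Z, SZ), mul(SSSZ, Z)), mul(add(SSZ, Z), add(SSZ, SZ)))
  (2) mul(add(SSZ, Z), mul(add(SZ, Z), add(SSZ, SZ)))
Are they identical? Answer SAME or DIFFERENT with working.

Answer: SAME — A ⇓ S^6(Z), B ⇓ S^6(Z)

Reduction:
Term A:
  start: add(mul(add(Z, SZ), mul(SSSZ, Z)), mul(add(SSZ, Z), add(SSZ, SZ)))
  →1  add(mul(SZ, mul(SSSZ, Z)), mul(add(SSZ, Z), add(SSZ, SZ)))
  →2  add(add(mul(SSSZ, Z), mul(Z, mul(SSSZ, Z))), mul(add(SSZ, Z), add(SSZ, SZ)))
  →3  add(add(add(Z, mul(SSZ, Z)), mul(Z, mul(SSSZ, Z))), mul(add(SSZ, Z), add(SSZ, SZ)))
  →4  add(add(mul(SSZ, Z), mul(Z, mul(SSSZ, Z))), mul(add(SSZ, Z), add(SSZ, SZ)))
  →5  add(add(add(Z, mul(SZ, Z)), mul(Z, mul(SSSZ, Z))), mul(add(SSZ, Z), add(SSZ, SZ)))
  →6  add(add(mul(SZ, Z), mul(Z, mul(SSSZ, Z))), mul(add(SSZ, Z), add(SSZ, SZ)))
  →7  add(add(add(Z, mul(Z, Z)), mul(Z, mul(SSSZ, Z))), mul(add(SSZ, Z), add(SSZ, SZ)))
  →8  add(add(mul(Z, Z), mul(Z, mul(SSSZ, Z))), mul(add(SSZ, Z), add(SSZ, SZ)))
  →9  add(add(Z, mul(Z, mul(SSSZ, Z))), mul(add(SSZ, Z), add(SSZ, SZ)))
  →10  add(mul(Z, mul(SSSZ, Z)), mul(add(SSZ, Z), add(SSZ, SZ)))
  →11  add(Z, mul(add(SSZ, Z), add(SSZ, SZ)))
  →12  mul(add(SSZ, Z), add(SSZ, SZ))
  →13  mul(S(add(SZ, Z)), add(SSZ, SZ))
  →14  add(add(SSZ, SZ), mul(add(SZ, Z), add(SSZ, SZ)))
  →15  add(S(add(SZ, SZ)), mul(add(SZ, Z), add(SSZ, SZ)))
  →16  S(add(add(SZ, SZ), mul(add(SZ, Z), add(SSZ, SZ))))
  →17  S(add(S(add(Z, SZ)), mul(add(SZ, Z), add(SSZ, SZ))))
  →18  S(S(add(add(Z, SZ), mul(add(SZ, Z), add(SSZ, SZ)))))
  →19  S(S(add(SZ, mul(add(SZ, Z), add(SSZ, SZ)))))
  →20  S(S(S(add(Z, mul(add(SZ, Z), add(SSZ, SZ))))))
  →21  S(S(S(mul(add(SZ, Z), add(SSZ, SZ)))))
  →22  S(S(S(mul(S(add(Z, Z)), add(SSZ, SZ)))))
  →23  S(S(S(add(add(SSZ, SZ), mul(add(Z, Z), add(SSZ, SZ))))))
  →24  S(S(S(add(S(add(SZ, SZ)), mul(add(Z, Z), add(SSZ, SZ))))))
  →25  S(S(S(S(add(add(SZ, SZ), mul(add(Z, Z), add(SSZ, SZ)))))))
  →26  S(S(S(S(add(S(add(Z, SZ)), mul(add(Z, Z), add(SSZ, SZ)))))))
  →27  S(S(S(S(S(add(add(Z, SZ), mul(add(Z, Z), add(SSZ, SZ))))))))
  →28  S(S(S(S(S(add(SZ, mul(add(Z, Z), add(SSZ, SZ))))))))
  →29  S(S(S(S(S(S(add(Z, mul(add(Z, Z), add(SSZ, SZ)))))))))
  →30  S(S(S(S(S(S(mul(add(Z, Z), add(SSZ, SZ))))))))
  →31  S(S(S(S(S(S(mul(Z, add(SSZ, SZ))))))))
  →32  S^6(Z)

Term B:
  start: mul(add(SSZ, Z), mul(add(SZ, Z), add(SSZ, SZ)))
  →1  mul(S(add(SZ, Z)), mul(add(SZ, Z), add(SSZ, SZ)))
  →2  add(mul(add(SZ, Z), add(SSZ, SZ)), mul(add(SZ, Z), mul(add(SZ, Z), add(SSZ, SZ))))
  →3  add(mul(S(add(Z, Z)), add(SSZ, SZ)), mul(add(SZ, Z), mul(add(SZ, Z), add(SSZ, SZ))))
  →4  add(add(add(SSZ, SZ), mul(add(Z, Z), add(SSZ, SZ))), mul(add(SZ, Z), mul(add(SZ, Z), add(SSZ, SZ))))
  →5  add(add(S(add(SZ, SZ)), mul(add(Z, Z), add(SSZ, SZ))), mul(add(SZ, Z), mul(add(SZ, Z), add(SSZ, SZ))))
  →6  add(S(add(add(SZ, SZ), mul(add(Z, Z), add(SSZ, SZ)))), mul(add(SZ, Z), mul(add(SZ, Z), add(SSZ, SZ))))
  →7  S(add(add(add(SZ, SZ), mul(add(Z, Z), add(SSZ, SZ))), mul(add(SZ, Z), mul(add(SZ, Z), add(SSZ, SZ)))))
  →8  S(add(add(S(add(Z, SZ)), mul(add(Z, Z), add(SSZ, SZ))), mul(add(SZ, Z), mul(add(SZ, Z), add(SSZ, SZ)))))
  →9  S(add(S(add(add(Z, SZ), mul(add(Z, Z), add(SSZ, SZ)))), mul(add(SZ, Z), mul(add(SZ, Z), add(SSZ, SZ)))))
  →10  S(S(add(add(add(Z, SZ), mul(add(Z, Z), add(SSZ, SZ))), mul(add(SZ, Z), mul(add(SZ, Z), add(SSZ, SZ))))))
  →11  S(S(add(add(SZ, mul(add(Z, Z), add(SSZ, SZ))), mul(add(SZ, Z), mul(add(SZ, Z), add(SSZ, SZ))))))
  →12  S(S(add(S(add(Z, mul(add(Z, Z), add(SSZ, SZ)))), mul(add(SZ, Z), mul(add(SZ, Z), add(SSZ, SZ))))))
  →13  S(S(S(add(add(Z, mul(add(Z, Z), add(SSZ, SZ))), mul(add(SZ, Z), mul(add(SZ, Z), add(SSZ, SZ)))))))
  →14  S(S(S(add(mul(add(Z, Z), add(SSZ, SZ)), mul(add(SZ, Z), mul(add(SZ, Z), add(SSZ, SZ)))))))
  →15  S(S(S(add(mul(Z, add(SSZ, SZ)), mul(add(SZ, Z), mul(add(SZ, Z), add(SSZ, SZ)))))))
  →16  S(S(S(add(Z, mul(add(SZ, Z), mul(add(SZ, Z), add(SSZ, SZ)))))))
  →17  S(S(S(mul(add(SZ, Z), mul(add(SZ, Z), add(SSZ, SZ))))))
  →18  S(S(S(mul(S(add(Z, Z)), mul(add(SZ, Z), add(SSZ, SZ))))))
  →19  S(S(S(add(mul(add(SZ, Z), add(SSZ, SZ)), mul(add(Z, Z), mul(add(SZ, Z), add(SSZ, SZ)))))))
  →20  S(S(S(add(mul(S(add(Z, Z)), add(SSZ, SZ)), mul(add(Z, Z), mul(add(SZ, Z), add(SSZ, SZ)))))))
  →21  S(S(S(add(add(add(SSZ, SZ), mul(add(Z, Z), add(SSZ, SZ))), mul(add(Z, Z), mul(add(SZ, Z), add(SSZ, SZ)))))))
  →22  S(S(S(add(add(S(add(SZ, SZ)), mul(add(Z, Z), add(SSZ, SZ))), mul(add(Z, Z), mul(add(SZ, Z), add(SSZ, SZ)))))))
  →23  S(S(S(add(S(add(add(SZ, SZ), mul(add(Z, Z), add(SSZ, SZ)))), mul(add(Z, Z), mul(add(SZ, Z), add(SSZ, SZ)))))))
  →24  S(S(S(S(add(add(add(SZ, SZ), mul(add(Z, Z), add(SSZ, SZ))), mul(add(Z, Z), mul(add(SZ, Z), add(SSZ, SZ))))))))
  →25  S(S(S(S(add(add(S(add(Z, SZ)), mul(add(Z, Z), add(SSZ, SZ))), mul(add(Z, Z), mul(add(SZ, Z), add(SSZ, SZ))))))))
  →26  S(S(S(S(add(S(add(add(Z, SZ), mul(add(Z, Z), add(SSZ, SZ)))), mul(add(Z, Z), mul(add(SZ, Z), add(SSZ, SZ))))))))
  →27  S(S(S(S(S(add(add(add(Z, SZ), mul(add(Z, Z), add(SSZ, SZ))), mul(add(Z, Z), mul(add(SZ, Z), add(SSZ, SZ)))))))))
  →28  S(S(S(S(S(add(add(SZ, mul(add(Z, Z), add(SSZ, SZ))), mul(add(Z, Z), mul(add(SZ, Z), add(SSZ, SZ)))))))))
  →29  S(S(S(S(S(add(S(add(Z, mul(add(Z, Z), add(SSZ, SZ)))), mul(add(Z, Z), mul(add(SZ, Z), add(SSZ, SZ)))))))))
  →30  S(S(S(S(S(S(add(add(Z, mul(add(Z, Z), add(SSZ, SZ))), mul(add(Z, Z), mul(add(SZ, Z), add(SSZ, SZ))))))))))
  →31  S(S(S(S(S(S(add(mul(add(Z, Z), add(SSZ, SZ)), mul(add(Z, Z), mul(add(SZ, Z), add(SSZ, SZ))))))))))
  →32  S(S(S(S(S(S(add(mul(Z, add(SSZ, SZ)), mul(add(Z, Z), mul(add(SZ, Z), add(SSZ, SZ))))))))))
  →33  S(S(S(S(S(S(add(Z, mul(add(Z, Z), mul(add(SZ, Z), add(SSZ, SZ))))))))))
  →34  S(S(S(S(S(S(mul(add(Z, Z), mul(add(SZ, Z), add(SSZ, SZ)))))))))
  →35  S(S(S(S(S(S(mul(Z, mul(add(SZ, Z), add(SSZ, SZ)))))))))
  →36  S^6(Z)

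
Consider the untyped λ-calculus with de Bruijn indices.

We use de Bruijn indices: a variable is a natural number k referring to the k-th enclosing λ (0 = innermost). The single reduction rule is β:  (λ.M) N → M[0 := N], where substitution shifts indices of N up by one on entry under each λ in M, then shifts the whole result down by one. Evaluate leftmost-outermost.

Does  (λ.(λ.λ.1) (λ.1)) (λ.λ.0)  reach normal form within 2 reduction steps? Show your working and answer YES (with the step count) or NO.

Answer: YES — reaches normal form λ.λ.λ.λ.0 in 2 ≤ 2 steps

Reduction:
  start: (λ.(λ.λ.1) (λ.1)) (λ.λ.0)
  step 1: (λ.λ.1) (λ.λ.λ.0)
  step 2: λ.λ.λ.λ.0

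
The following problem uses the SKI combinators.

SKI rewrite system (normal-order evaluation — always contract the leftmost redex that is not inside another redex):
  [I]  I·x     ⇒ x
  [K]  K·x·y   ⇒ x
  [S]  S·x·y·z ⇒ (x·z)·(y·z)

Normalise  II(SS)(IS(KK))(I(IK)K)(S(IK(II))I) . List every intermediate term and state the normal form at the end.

Answer: normal form = K(KK)  (in 13 steps)

Reduction:
  start: II(SS)(IS(KK))(I(IK)K)(S(IK(II))I)
  →1  I(SS)(IS(KK))(I(IK)K)(S(IK(II))I)
  →2  SS(IS(KK))(I(IK)K)(S(IK(II))I)
  →3  S(I(IK)K)(IS(KK)(I(IK)K))(S(IK(II))I)
  →4  I(IK)K(S(IK(II))I)(IS(KK)(I(IK)K)(S(IK(II))I))
  →5  IKK(S(IK(II))I)(IS(KK)(I(IK)K)(S(IK(II))I))
  →6  KK(S(IK(II))I)(IS(KK)(I(IK)K)(S(IK(II))I))
  →7  K(IS(KK)(I(IK)K)(S(IK(II))I))
  →8  K(S(KK)(I(IK)K)(S(IK(II))I))
  →9  K(KK(S(IK(II))I)(I(IK)K(S(IK(II))I)))
  →10  K(K(I(IK)K(S(IK(II))I)))
  →11  K(K(IKK(S(IK(II))I)))
  →12  K(K(KK(S(IK(II))I)))
  →13  K(KK)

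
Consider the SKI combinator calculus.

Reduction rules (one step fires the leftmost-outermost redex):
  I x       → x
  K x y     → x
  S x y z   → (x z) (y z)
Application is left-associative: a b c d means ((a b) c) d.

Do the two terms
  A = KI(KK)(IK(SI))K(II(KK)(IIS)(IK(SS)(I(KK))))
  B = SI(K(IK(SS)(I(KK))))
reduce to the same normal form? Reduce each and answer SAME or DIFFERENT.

Answer: SAME — A ⇓ SI(K(SS)), B ⇓ SI(K(SS))

Reduction:
Term A:
  start: KI(KK)(IK(SI))K(II(KK)(IIS)(IK(SS)(I(KK))))
  [1] I(IK(SI))K(II(KK)(IIS)(IK(SS)(I(KK))))
  [2] IK(SI)K(II(KK)(IIS)(IK(SS)(I(KK))))
  [3] K(SI)K(II(KK)(IIS)(IK(SS)(I(KK))))
  [4] SI(II(KK)(IIS)(IK(SS)(I(KK))))
  [5] SI(I(KK)(IIS)(IK(SS)(I(KK))))
  [6] SI(KK(IIS)(IK(SS)(I(KK))))
  [7] SI(K(IK(SS)(I(KK))))
  [8] SI(K(K(SS)(I(KK))))
  [9] SI(K(SS))

Term B:
  start: SI(K(IK(SS)(I(KK))))
  [1] SI(K(K(SS)(I(KK))))
  [2] SI(K(SS))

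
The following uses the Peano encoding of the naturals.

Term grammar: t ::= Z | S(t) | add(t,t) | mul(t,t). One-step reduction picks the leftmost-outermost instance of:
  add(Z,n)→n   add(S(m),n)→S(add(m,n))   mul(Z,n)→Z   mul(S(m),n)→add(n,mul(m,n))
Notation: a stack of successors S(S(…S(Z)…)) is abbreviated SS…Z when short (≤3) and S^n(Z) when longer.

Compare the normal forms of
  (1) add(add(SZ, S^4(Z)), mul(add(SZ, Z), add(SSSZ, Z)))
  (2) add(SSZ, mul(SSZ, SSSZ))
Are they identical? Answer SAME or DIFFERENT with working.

Term A:
  start: add(add(SZ, S^4(Z)), mul(add(SZ, Z), add(SSSZ, Z)))
  step 1: add(S(add(Z, S^4(Z))), mul(add(SZ, Z), add(SSSZ, Z)))
  step 2: S(add(add(Z, S^4(Z)), mul(add(SZ, Z), add(SSSZ, Z))))
  step 3: S(add(S^4(Z), mul(add(SZ, Z), add(SSSZ, Z))))
  step 4: S(S(add(SSSZ, mul(add(SZ, Z), add(SSSZ, Z)))))
  step 5: S(S(S(add(SSZ, mul(add(SZ, Z), add(SSSZ, Z))))))
  step 6: S(S(S(S(add(SZ, mul(add(SZ, Z), add(SSSZ, Z)))))))
  step 7: S(S(S(S(S(add(Z, mul(add(SZ, Z), add(SSSZ, Z))))))))
  step 8: S(S(S(S(S(mul(add(SZ, Z), add(SSSZ, Z)))))))
  step 9: S(S(S(S(S(mul(S(add(Z, Z)), add(SSSZ, Z)))))))
  step 10: S(S(S(S(S(add(add(SSSZ, Z), mul(add(Z, Z), add(SSSZ, Z))))))))
  step 11: S(S(S(S(S(add(S(add(SSZ, Z)), mul(add(Z, Z), add(SSSZ, Z))))))))
  step 12: S(S(S(S(S(S(add(add(SSZ, Z), mul(add(Z, Z), add(SSSZ, Z)))))))))
  step 13: S(S(S(S(S(S(add(S(add(SZ, Z)), mul(add(Z, Z), add(SSSZ, Z)))))))))
  step 14: S(S(S(S(S(S(S(add(add(SZ, Z), mul(add(Z, Z), add(SSSZ, Z))))))))))
  step 15: S(S(S(S(S(S(S(add(S(add(Z, Z)), mul(add(Z, Z), add(SSSZ, Z))))))))))
  step 16: S(S(S(S(S(S(S(S(add(add(Z, Z), mul(add(Z, Z), add(SSSZ, Z)))))))))))
  step 17: S(S(S(S(S(S(S(S(add(Z, mul(add(Z, Z), add(SSSZ, Z)))))))))))
  step 18: S(S(S(S(S(S(S(S(mul(add(Z, Z), add(SSSZ, Z))))))))))
  step 19: S(S(S(S(S(S(S(S(mul(Z, add(SSSZ, Z))))))))))
  step 20: S^8(Z)

Term B:
  start: add(SSZ, mul(SSZ, SSSZ))
  step 1: S(add(SZ, mul(SSZ, SSSZ)))
  step 2: S(S(add(Z, mul(SSZ, SSSZ))))
  step 3: S(S(mul(SSZ, SSSZ)))
  step 4: S(S(add(SSSZ, mul(SZ, SSSZ))))
  step 5: S(S(S(add(SSZ, mul(SZ, SSSZ)))))
  step 6: S(S(S(S(add(SZ, mul(SZ, SSSZ))))))
  step 7: S(S(S(S(S(add(Z, mul(SZ, SSSZ)))))))
  step 8: S(S(S(S(S(mul(SZ, SSSZ))))))
  step 9: S(S(S(S(S(add(SSSZ, mul(Z, SSSZ)))))))
  step 10: S(S(S(S(S(S(add(SSZ, mul(Z, SSSZ))))))))
  step 11: S(S(S(S(S(S(S(add(SZ, mul(Z, SSSZ)))))))))
  step 12: S(S(S(S(S(S(S(S(add(Z, mul(Z, SSSZ))))))))))
  step 13: S(S(S(S(S(S(S(S(mul(Z, SSSZ)))))))))
  step 14: S^8(Z)

Answer: SAME — A ⇓ S^8(Z), B ⇓ S^8(Z)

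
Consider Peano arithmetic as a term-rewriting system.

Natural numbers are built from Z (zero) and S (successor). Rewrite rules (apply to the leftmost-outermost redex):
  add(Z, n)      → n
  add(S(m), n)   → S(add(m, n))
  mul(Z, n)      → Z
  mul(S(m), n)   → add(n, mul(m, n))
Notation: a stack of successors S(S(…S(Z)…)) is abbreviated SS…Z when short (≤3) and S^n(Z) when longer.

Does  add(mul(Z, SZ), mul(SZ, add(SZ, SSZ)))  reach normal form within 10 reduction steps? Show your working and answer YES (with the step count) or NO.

  start: add(mul(Z, SZ), mul(SZ, add(SZ, SSZ)))
  →1  add(Z, mul(SZ, add(SZ, SSZ)))
  →2  mul(SZ, add(SZ, SSZ))
  →3  add(add(SZ, SSZ), mul(Z, add(SZ, SSZ)))
  →4  add(S(add(Z, SSZ)), mul(Z, add(SZ, SSZ)))
  →5  S(add(add(Z, SSZ), mul(Z, add(SZ, SSZ))))
  →6  S(add(SSZ, mul(Z, add(SZ, SSZ))))
  →7  S(S(add(SZ, mul(Z, add(SZ, SSZ)))))
  →8  S(S(S(add(Z, mul(Z, add(SZ, SSZ))))))
  →9  S(S(S(mul(Z, add(SZ, SSZ)))))
  →10  SSSZ

Answer: YES — reaches normal form SSSZ in 10 ≤ 10 steps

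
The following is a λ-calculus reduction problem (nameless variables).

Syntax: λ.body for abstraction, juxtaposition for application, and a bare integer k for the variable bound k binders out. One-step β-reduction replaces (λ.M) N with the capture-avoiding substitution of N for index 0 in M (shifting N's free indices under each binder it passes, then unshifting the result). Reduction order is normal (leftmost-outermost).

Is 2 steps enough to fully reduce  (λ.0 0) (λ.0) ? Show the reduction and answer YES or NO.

  start: (λ.0 0) (λ.0)
  step 1: (λ.0) (λ.0)
  step 2: λ.0

Answer: YES — reaches normal form λ.0 in 2 ≤ 2 steps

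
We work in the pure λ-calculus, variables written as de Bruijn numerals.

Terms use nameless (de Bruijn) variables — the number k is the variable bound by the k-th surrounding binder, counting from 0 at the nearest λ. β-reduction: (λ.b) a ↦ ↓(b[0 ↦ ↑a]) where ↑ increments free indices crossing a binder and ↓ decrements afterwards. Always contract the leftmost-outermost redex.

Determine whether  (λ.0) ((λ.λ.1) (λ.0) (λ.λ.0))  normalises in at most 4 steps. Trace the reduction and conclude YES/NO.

Answer: YES — reaches normal form λ.0 in 3 ≤ 4 steps

Working:
  start: (λ.0) ((λ.λ.1) (λ.0) (λ.λ.0))
  step 1: (λ.λ.1) (λ.0) (λ.λ.0)
  step 2: (λ.λ.0) (λ.λ.0)
  step 3: λ.0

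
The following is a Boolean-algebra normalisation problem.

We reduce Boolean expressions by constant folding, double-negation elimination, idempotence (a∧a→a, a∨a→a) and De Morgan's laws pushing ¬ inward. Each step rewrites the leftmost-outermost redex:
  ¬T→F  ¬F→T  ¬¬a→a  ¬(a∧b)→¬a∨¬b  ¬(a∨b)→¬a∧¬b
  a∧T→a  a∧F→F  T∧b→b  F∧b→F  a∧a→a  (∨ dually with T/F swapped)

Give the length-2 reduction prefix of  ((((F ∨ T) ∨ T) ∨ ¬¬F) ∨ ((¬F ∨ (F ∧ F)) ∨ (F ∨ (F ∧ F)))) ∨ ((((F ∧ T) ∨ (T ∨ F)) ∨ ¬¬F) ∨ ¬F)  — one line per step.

  start: ((((F ∨ T) ∨ T) ∨ ¬¬F) ∨ ((¬F ∨ (F ∧ F)) ∨ (F ∨ (F ∧ F)))) ∨ ((((F ∧ T) ∨ (T ∨ F)) ∨ ¬¬F) ∨ ¬F)
  [1] ((T ∨ ¬¬F) ∨ ((¬F ∨ (F ∧ F)) ∨ (F ∨ (F ∧ F)))) ∨ ((((F ∧ T) ∨ (T ∨ F)) ∨ ¬¬F) ∨ ¬F)
  [2] (T ∨ ((¬F ∨ (F ∧ F)) ∨ (F ∨ (F ∧ F)))) ∨ ((((F ∧ T) ∨ (T ∨ F)) ∨ ¬¬F) ∨ ¬F)

Answer: after 2 steps: (T ∨ ((¬F ∨ (F ∧ F)) ∨ (F ∨ (F ∧ F)))) ∨ ((((F ∧ T) ∨ (T ∨ F)) ∨ ¬¬F) ∨ ¬F)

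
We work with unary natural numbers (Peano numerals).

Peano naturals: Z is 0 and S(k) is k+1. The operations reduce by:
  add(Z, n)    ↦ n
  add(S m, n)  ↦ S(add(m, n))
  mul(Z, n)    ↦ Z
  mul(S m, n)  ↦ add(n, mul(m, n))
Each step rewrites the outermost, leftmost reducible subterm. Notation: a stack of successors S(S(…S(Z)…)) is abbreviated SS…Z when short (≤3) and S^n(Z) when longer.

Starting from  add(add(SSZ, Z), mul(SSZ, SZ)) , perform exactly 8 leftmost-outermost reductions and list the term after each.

Answer: after 8 steps: S(S(S(add(Z, mul(SZ, SZ)))))

Working:
  start: add(add(SSZ, Z), mul(SSZ, SZ))
  [1] add(S(add(SZ, Z)), mul(SSZ, SZ))
  [2] S(add(add(SZ, Z), mul(SSZ, SZ)))
  [3] S(add(S(add(Z, Z)), mul(SSZ, SZ)))
  [4] S(S(add(add(Z, Z), mul(SSZ, SZ))))
  [5] S(S(add(Z, mul(SSZ, SZ))))
  [6] S(S(mul(SSZ, SZ)))
  [7] S(S(add(SZ, mul(SZ, SZ))))
  [8] S(S(S(add(Z, mul(SZ, SZ)))))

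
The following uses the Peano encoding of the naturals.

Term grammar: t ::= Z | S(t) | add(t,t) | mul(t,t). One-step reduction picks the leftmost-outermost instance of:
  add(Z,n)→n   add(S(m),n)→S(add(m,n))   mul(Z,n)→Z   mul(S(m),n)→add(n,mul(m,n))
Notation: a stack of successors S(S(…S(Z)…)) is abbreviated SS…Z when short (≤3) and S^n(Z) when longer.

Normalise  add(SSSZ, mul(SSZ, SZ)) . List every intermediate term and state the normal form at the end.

Answer: normal form = S^5(Z)  (in 11 steps)

Working:
  start: add(SSSZ, mul(SSZ, SZ))
  →1  S(add(SSZ, mul(SSZ, SZ)))
  →2  S(S(add(SZ, mul(SSZ, SZ))))
  →3  S(S(S(add(Z, mul(SSZ, SZ)))))
  →4  S(S(S(mul(SSZ, SZ))))
  →5  S(S(S(add(SZ, mul(SZ, SZ)))))
  →6  S(S(S(S(add(Z, mul(SZ, SZ))))))
  →7  S(S(S(S(mul(SZ, SZ)))))
  →8  S(S(S(S(add(SZ, mul(Z, SZ))))))
  →9  S(S(S(S(S(add(Z, mul(Z, SZ)))))))
  →10  S(S(S(S(S(mul(Z, SZ))))))
  →11  S^5(Z)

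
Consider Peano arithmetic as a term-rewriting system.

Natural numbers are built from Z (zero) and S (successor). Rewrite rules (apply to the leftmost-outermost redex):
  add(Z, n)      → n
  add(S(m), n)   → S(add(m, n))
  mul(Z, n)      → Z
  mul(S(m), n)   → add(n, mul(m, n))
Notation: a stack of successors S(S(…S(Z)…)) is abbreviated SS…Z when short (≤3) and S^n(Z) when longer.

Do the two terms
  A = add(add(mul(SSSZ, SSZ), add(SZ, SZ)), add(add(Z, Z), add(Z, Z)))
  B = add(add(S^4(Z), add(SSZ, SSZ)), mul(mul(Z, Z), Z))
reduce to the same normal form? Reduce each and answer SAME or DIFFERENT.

Answer: SAME — A ⇓ S^8(Z), B ⇓ S^8(Z)

Reduction:
Term A:
  start: add(add(mul(SSSZ, SSZ), add(SZ, SZ)), add(add(Z, Z), add(Z, Z)))
  [1] add(add(add(SSZ, mul(SSZ, SSZ)), add(SZ, SZ)), add(add(Z, Z), add(Z, Z)))
  [2] add(add(S(add(SZ, mul(SSZ, SSZ))), add(SZ, SZ)), add(add(Z, Z), add(Z, Z)))
  [3] add(S(add(add(SZ, mul(SSZ, SSZ)), add(SZ, SZ))), add(add(Z, Z), add(Z, Z)))
  [4] S(add(add(add(SZ, mul(SSZ, SSZ)), add(SZ, SZ)), add(add(Z, Z), add(Z, Z))))
  [5] S(add(add(S(add(Z, mul(SSZ, SSZ))), add(SZ, SZ)), add(add(Z, Z), add(Z, Z))))
  [6] S(add(S(add(add(Z, mul(SSZ, SSZ)), add(SZ, SZ))), add(add(Z, Z), add(Z, Z))))
  [7] S(S(add(add(add(Z, mul(SSZ, SSZ)), add(SZ, SZ)), add(add(Z, Z), add(Z, Z)))))
  [8] S(S(add(add(mul(SSZ, SSZ), add(SZ, SZ)), add(add(Z, Z), add(Z, Z)))))
  [9] S(S(add(add(add(SSZ, mul(SZ, SSZ)), add(SZ, SZ)), add(add(Z, Z), add(Z, Z)))))
  [10] S(S(add(add(S(add(SZ, mul(SZ, SSZ))), add(SZ, SZ)), add(add(Z, Z), add(Z, Z)))))
  [11] S(S(add(S(add(add(SZ, mul(SZ, SSZ)), add(SZ, SZ))), add(add(Z, Z), add(Z, Z)))))
  [12] S(S(S(add(add(add(SZ, mul(SZ, SSZ)), add(SZ, SZ)), add(add(Z, Z), add(Z, Z))))))
  [13] S(S(S(add(add(S(add(Z, mul(SZ, SSZ))), add(SZ, SZ)), add(add(Z, Z), add(Z, Z))))))
  [14] S(S(S(add(S(add(add(Z, mul(SZ, SSZ)), add(SZ, SZ))), add(add(Z, Z), add(Z, Z))))))
  [15] S(S(S(S(add(add(add(Z, mul(SZ, SSZ)), add(SZ, SZ)), add(add(Z, Z), add(Z, Z)))))))
  [16] S(S(S(S(add(add(mul(SZ, SSZ), add(SZ, SZ)), add(add(Z, Z), add(Z, Z)))))))
  [17] S(S(S(S(add(add(add(SSZ, mul(Z, SSZ)), add(SZ, SZ)), add(add(Z, Z), add(Z, Z)))))))
  [18] S(S(S(S(add(add(S(add(SZ, mul(Z, SSZ))), add(SZ, SZ)), add(add(Z, Z), add(Z, Z)))))))
  [19] S(S(S(S(add(S(add(add(SZ, mul(Z, SSZ)), add(SZ, SZ))), add(add(Z, Z), add(Z, Z)))))))
  [20] S(S(S(S(S(add(add(add(SZ, mul(Z, SSZ)), add(SZ, SZ)), add(add(Z, Z), add(Z, Z))))))))
  [21] S(S(S(S(S(add(add(S(add(Z, mul(Z, SSZ))), add(SZ, SZ)), add(add(Z, Z), add(Z, Z))))))))
  [22] S(S(S(S(S(add(S(add(add(Z, mul(Z, SSZ)), add(SZ, SZ))), add(add(Z, Z), add(Z, Z))))))))
  [23] S(S(S(S(S(S(add(add(add(Z, mul(Z, SSZ)), add(SZ, SZ)), add(add(Z, Z), add(Z, Z)))))))))
  [24] S(S(S(S(S(S(add(add(mul(Z, SSZ), add(SZ, SZ)), add(add(Z, Z), add(Z, Z)))))))))
  [25] S(S(S(S(S(S(add(add(Z, add(SZ, SZ)), add(add(Z, Z), add(Z, Z)))))))))
  [26] S(S(S(S(S(S(add(add(SZ, SZ), add(add(Z, Z), add(Z, Z)))))))))
  [27] S(S(S(S(S(S(add(S(add(Z, SZ)), add(add(Z, Z), add(Z, Z)))))))))
  [28] S(S(S(S(S(S(S(add(add(Z, SZ), add(add(Z, Z), add(Z, Z))))))))))
  [29] S(S(S(S(S(S(S(add(SZ, add(add(Z, Z), add(Z, Z))))))))))
  [30] S(S(S(S(S(S(S(S(add(Z, add(add(Z, Z), add(Z, Z)))))))))))
  [31] S(S(S(S(S(S(S(S(add(add(Z, Z), add(Z, Z))))))))))
  [32] S(S(S(S(S(S(S(S(add(Z, add(Z, Z))))))))))
  [33] S(S(S(S(S(S(S(S(add(Z, Z)))))))))
  [34] S^8(Z)

Term B:
  start: add(add(S^4(Z), add(SSZ, SSZ)), mul(mul(Z, Z), Z))
  [1] add(S(add(SSSZ, add(SSZ, SSZ))), mul(mul(Z, Z), Z))
  [2] S(add(add(SSSZ, add(SSZ, SSZ)), mul(mul(Z, Z), Z)))
  [3] S(add(S(add(SSZ, add(SSZ, SSZ))), mul(mul(Z, Z), Z)))
  [4] S(S(add(add(SSZ, add(SSZ, SSZ)), mul(mul(Z, Z), Z))))
  [5] S(S(add(S(add(SZ, add(SSZ, SSZ))), mul(mul(Z, Z), Z))))
  [6] S(S(S(add(add(SZ, add(SSZ, SSZ)), mul(mul(Z, Z), Z)))))
  [7] S(S(S(add(S(add(Z, add(SSZ, SSZ))), mul(mul(Z, Z), Z)))))
  [8] S(S(S(S(add(add(Z, add(SSZ, SSZ)), mul(mul(Z, Z), Z))))))
  [9] S(S(S(S(add(add(SSZ, SSZ), mul(mul(Z, Z), Z))))))
  [10] S(S(S(S(add(S(add(SZ, SSZ)), mul(mul(Z, Z), Z))))))
  [11] S(S(S(S(S(add(add(SZ, SSZ), mul(mul(Z, Z), Z)))))))
  [12] S(S(S(S(S(add(S(add(Z, SSZ)), mul(mul(Z, Z), Z)))))))
  [13] S(S(S(S(S(S(add(add(Z, SSZ), mul(mul(Z, Z), Z))))))))
  [14] S(S(S(S(S(S(add(SSZ, mul(mul(Z, Z), Z))))))))
  [15] S(S(S(S(S(S(S(add(SZ, mul(mul(Z, Z), Z)))))))))
  [16] S(S(S(S(S(S(S(S(add(Z, mul(mul(Z, Z), Z))))))))))
  [17] S(S(S(S(S(S(S(S(mul(mul(Z, Z), Z)))))))))
  [18] S(S(S(S(S(S(S(S(mul(Z, Z)))))))))
  [19] S^8(Z)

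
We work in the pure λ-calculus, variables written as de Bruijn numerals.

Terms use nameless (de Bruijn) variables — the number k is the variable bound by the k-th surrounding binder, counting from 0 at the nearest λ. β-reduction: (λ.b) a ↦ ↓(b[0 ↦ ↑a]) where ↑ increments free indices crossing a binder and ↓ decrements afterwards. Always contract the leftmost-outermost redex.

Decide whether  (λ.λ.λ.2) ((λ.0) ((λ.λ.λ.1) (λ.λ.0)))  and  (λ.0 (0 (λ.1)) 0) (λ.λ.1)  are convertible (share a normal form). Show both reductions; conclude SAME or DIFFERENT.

Answer: SAME — A ⇓ λ.λ.λ.λ.1, B ⇓ λ.λ.λ.λ.1

Working:
Term A:
  start: (λ.λ.λ.2) ((λ.0) ((λ.λ.λ.1) (λ.λ.0)))
  →1  λ.λ.(λ.0) ((λ.λ.λ.1) (λ.λ.0))
  →2  λ.λ.(λ.λ.λ.1) (λ.λ.0)
  →3  λ.λ.λ.λ.1

Term B:
  start: (λ.0 (0 (λ.1)) 0) (λ.λ.1)
  →1  (λ.λ.1) ((λ.λ.1) (λ.λ.λ.1)) (λ.λ.1)
  →2  (λ.(λ.λ.1) (λ.λ.λ.1)) (λ.λ.1)
  →3  (λ.λ.1) (λ.λ.λ.1)
  →4  λ.λ.λ.λ.1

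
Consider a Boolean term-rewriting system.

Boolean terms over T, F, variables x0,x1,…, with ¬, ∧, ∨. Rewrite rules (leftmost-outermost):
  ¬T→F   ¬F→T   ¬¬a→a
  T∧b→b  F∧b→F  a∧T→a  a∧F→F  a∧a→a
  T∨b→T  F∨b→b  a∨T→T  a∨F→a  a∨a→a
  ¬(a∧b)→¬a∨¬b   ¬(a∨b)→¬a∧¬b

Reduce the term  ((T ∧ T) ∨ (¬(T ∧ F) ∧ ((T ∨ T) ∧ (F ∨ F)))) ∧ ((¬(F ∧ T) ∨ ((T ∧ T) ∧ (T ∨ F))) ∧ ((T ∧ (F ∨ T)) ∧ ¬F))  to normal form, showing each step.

Answer: normal form = T  (in 12 steps)

Derivation:
  start: ((T ∧ T) ∨ (¬(T ∧ F) ∧ ((T ∨ T) ∧ (F ∨ F)))) ∧ ((¬(F ∧ T) ∨ ((T ∧ T) ∧ (T ∨ F))) ∧ ((T ∧ (F ∨ T)) ∧ ¬F))
  [1] (T ∨ (¬(T ∧ F) ∧ ((T ∨ T) ∧ (F ∨ F)))) ∧ ((¬(F ∧ T) ∨ ((T ∧ T) ∧ (T ∨ F))) ∧ ((T ∧ (F ∨ T)) ∧ ¬F))
  [2] T ∧ ((¬(F ∧ T) ∨ ((T ∧ T) ∧ (T ∨ F))) ∧ ((T ∧ (F ∨ T)) ∧ ¬F))
  [3] (¬(F ∧ T) ∨ ((T ∧ T) ∧ (T ∨ F))) ∧ ((T ∧ (F ∨ T)) ∧ ¬F)
  [4] ((¬F ∨ ¬T) ∨ ((T ∧ T) ∧ (T ∨ F))) ∧ ((T ∧ (F ∨ T)) ∧ ¬F)
  [5] ((T ∨ ¬T) ∨ ((T ∧ T) ∧ (T ∨ F))) ∧ ((T ∧ (F ∨ T)) ∧ ¬F)
  [6] (T ∨ ((T ∧ T) ∧ (T ∨ F))) ∧ ((T ∧ (F ∨ T)) ∧ ¬F)
  [7] T ∧ ((T ∧ (F ∨ T)) ∧ ¬F)
  [8] (T ∧ (F ∨ T)) ∧ ¬F
  [9] (F ∨ T) ∧ ¬F
  [10] T ∧ ¬F
  [11] ¬F
  [12] T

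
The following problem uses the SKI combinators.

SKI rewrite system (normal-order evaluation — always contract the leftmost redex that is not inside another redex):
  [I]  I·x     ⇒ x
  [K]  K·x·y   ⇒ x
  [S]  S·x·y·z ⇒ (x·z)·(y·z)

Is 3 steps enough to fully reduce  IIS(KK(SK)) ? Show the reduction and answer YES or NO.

Answer: YES — reaches normal form SK in 3 ≤ 3 steps

Derivation:
  start: IIS(KK(SK))
  step 1: IS(KK(SK))
  step 2: S(KK(SK))
  step 3: SK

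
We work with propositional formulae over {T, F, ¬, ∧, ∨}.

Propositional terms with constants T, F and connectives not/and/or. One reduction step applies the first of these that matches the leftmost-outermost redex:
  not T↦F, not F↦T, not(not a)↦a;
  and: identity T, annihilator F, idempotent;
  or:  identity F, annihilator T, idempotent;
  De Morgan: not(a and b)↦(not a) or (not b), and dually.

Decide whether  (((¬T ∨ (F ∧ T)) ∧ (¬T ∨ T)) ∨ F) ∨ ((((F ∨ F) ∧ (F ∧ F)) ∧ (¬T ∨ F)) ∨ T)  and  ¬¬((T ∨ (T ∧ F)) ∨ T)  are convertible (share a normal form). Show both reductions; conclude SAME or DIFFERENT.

Answer: SAME — A ⇓ T, B ⇓ T

Reduction:
Term A:
  start: (((¬T ∨ (F ∧ T)) ∧ (¬T ∨ T)) ∨ F) ∨ ((((F ∨ F) ∧ (F ∧ F)) ∧ (¬T ∨ F)) ∨ T)
  →1  ((¬T ∨ (F ∧ T)) ∧ (¬T ∨ T)) ∨ ((((F ∨ F) ∧ (F ∧ F)) ∧ (¬T ∨ F)) ∨ T)
  →2  ((F ∨ (F ∧ T)) ∧ (¬T ∨ T)) ∨ ((((F ∨ F) ∧ (F ∧ F)) ∧ (¬T ∨ F)) ∨ T)
  →3  ((F ∧ T) ∧ (¬T ∨ T)) ∨ ((((F ∨ F) ∧ (F ∧ F)) ∧ (¬T ∨ F)) ∨ T)
  →4  (F ∧ (¬T ∨ T)) ∨ ((((F ∨ F) ∧ (F ∧ F)) ∧ (¬T ∨ F)) ∨ T)
  →5  F ∨ ((((F ∨ F) ∧ (F ∧ F)) ∧ (¬T ∨ F)) ∨ T)
  →6  (((F ∨ F) ∧ (F ∧ F)) ∧ (¬T ∨ F)) ∨ T
  →7  T

Term B:
  start: ¬¬((T ∨ (T ∧ F)) ∨ T)
  →1  (T ∨ (T ∧ F)) ∨ T
  →2  T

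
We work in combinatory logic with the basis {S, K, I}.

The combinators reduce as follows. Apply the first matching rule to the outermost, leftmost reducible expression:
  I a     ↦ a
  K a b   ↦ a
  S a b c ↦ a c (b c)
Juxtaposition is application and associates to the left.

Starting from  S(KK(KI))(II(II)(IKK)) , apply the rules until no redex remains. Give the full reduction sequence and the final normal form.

Answer: normal form = SK(KK)  (in 6 steps)

Derivation:
  start: S(KK(KI))(II(II)(IKK))
  →1  SK(II(II)(IKK))
  →2  SK(I(II)(IKK))
  →3  SK(II(IKK))
  →4  SK(I(IKK))
  →5  SK(IKK)
  →6  SK(KK)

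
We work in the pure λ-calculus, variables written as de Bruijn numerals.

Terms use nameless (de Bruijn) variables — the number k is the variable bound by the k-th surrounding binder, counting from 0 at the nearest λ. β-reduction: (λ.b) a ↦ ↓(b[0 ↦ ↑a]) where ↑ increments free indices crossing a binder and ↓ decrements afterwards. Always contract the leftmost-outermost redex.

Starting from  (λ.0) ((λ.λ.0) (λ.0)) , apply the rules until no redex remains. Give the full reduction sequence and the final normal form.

  start: (λ.0) ((λ.λ.0) (λ.0))
  step 1: (λ.λ.0) (λ.0)
  step 2: λ.0

Answer: normal form = λ.0  (in 2 steps)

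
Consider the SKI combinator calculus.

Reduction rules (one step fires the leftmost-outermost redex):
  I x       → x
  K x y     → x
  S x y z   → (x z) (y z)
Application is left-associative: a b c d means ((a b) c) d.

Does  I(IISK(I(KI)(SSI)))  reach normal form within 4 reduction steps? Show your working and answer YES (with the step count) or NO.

  start: I(IISK(I(KI)(SSI)))
  →1  IISK(I(KI)(SSI))
  →2  ISK(I(KI)(SSI))
  →3  SK(I(KI)(SSI))
  →4  SK(KI(SSI))

Answer: NO — after 4 steps the term is SK(KI(SSI)), not yet normal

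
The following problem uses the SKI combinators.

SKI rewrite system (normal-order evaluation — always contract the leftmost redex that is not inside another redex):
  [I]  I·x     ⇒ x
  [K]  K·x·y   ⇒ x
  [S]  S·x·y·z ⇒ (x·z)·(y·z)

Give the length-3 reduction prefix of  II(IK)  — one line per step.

  start: II(IK)
  [1] I(IK)
  [2] IK
  [3] K

Answer: after 3 steps: K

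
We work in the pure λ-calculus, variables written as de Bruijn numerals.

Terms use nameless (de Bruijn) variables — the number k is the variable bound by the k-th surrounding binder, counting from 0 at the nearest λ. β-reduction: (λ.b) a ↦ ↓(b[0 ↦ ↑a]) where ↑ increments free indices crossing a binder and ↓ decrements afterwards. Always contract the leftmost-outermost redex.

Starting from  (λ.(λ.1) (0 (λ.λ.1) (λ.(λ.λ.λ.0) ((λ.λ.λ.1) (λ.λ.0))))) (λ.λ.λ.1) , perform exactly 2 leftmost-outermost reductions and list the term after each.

Answer: after 2 steps: λ.λ.λ.1

Working:
  start: (λ.(λ.1) (0 (λ.λ.1) (λ.(λ.λ.λ.0) ((λ.λ.λ.1) (λ.λ.0))))) (λ.λ.λ.1)
  step 1: (λ.λ.λ.λ.1) ((λ.λ.λ.1) (λ.λ.1) (λ.(λ.λ.λ.0) ((λ.λ.λ.1) (λ.λ.0))))
  step 2: λ.λ.λ.1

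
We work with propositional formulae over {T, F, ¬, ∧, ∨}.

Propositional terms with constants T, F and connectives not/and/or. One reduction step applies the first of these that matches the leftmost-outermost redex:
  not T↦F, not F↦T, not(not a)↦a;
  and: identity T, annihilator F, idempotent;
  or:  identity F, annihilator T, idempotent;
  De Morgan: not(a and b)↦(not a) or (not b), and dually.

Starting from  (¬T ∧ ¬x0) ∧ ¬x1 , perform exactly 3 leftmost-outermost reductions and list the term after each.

  start: (¬T ∧ ¬x0) ∧ ¬x1
  [1] (F ∧ ¬x0) ∧ ¬x1
  [2] F ∧ ¬x1
  [3] F

Answer: after 3 steps: F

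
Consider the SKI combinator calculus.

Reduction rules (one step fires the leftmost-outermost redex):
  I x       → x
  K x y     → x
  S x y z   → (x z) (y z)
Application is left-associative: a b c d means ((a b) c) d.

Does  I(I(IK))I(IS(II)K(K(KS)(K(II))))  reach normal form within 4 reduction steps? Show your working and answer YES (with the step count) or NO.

  start: I(I(IK))I(IS(II)K(K(KS)(K(II))))
  →1  I(IK)I(IS(II)K(K(KS)(K(II))))
  →2  IKI(IS(II)K(K(KS)(K(II))))
  →3  KI(IS(II)K(K(KS)(K(II))))
  →4  I

Answer: YES — reaches normal form I in 4 ≤ 4 steps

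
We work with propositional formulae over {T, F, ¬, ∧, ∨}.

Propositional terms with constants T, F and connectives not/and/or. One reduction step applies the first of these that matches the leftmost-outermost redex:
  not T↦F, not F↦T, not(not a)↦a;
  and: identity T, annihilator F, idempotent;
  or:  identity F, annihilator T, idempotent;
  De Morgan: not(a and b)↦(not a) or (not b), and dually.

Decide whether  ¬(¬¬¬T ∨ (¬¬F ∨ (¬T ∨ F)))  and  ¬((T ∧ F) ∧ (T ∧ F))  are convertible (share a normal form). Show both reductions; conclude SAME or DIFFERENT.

Term A:
  start: ¬(¬¬¬T ∨ (¬¬F ∨ (¬T ∨ F)))
  step 1: ¬¬¬¬T ∧ ¬(¬¬F ∨ (¬T ∨ F))
  step 2: ¬¬T ∧ ¬(¬¬F ∨ (¬T ∨ F))
  step 3: T ∧ ¬(¬¬F ∨ (¬T ∨ F))
  step 4: ¬(¬¬F ∨ (¬T ∨ F))
  step 5: ¬¬¬F ∧ ¬(¬T ∨ F)
  step 6: ¬F ∧ ¬(¬T ∨ F)
  step 7: T ∧ ¬(¬T ∨ F)
  step 8: ¬(¬T ∨ F)
  step 9: ¬¬T ∧ ¬F
  step 10: T ∧ ¬F
  step 11: ¬F
  step 12: T

Term B:
  start: ¬((T ∧ F) ∧ (T ∧ F))
  step 1: ¬(T ∧ F) ∨ ¬(T ∧ F)
  step 2: ¬(T ∧ F)
  step 3: ¬T ∨ ¬F
  step 4: F ∨ ¬F
  step 5: ¬F
  step 6: T

Answer: SAME — A ⇓ T, B ⇓ T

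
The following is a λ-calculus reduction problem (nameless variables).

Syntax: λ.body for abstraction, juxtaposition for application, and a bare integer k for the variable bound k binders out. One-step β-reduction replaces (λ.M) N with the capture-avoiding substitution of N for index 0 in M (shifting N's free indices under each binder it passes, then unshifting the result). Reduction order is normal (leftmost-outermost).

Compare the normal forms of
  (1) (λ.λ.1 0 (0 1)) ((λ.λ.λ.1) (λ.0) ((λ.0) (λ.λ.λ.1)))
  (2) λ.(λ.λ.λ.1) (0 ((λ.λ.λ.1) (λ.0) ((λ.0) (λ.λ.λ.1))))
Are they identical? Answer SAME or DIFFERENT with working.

Term A:
  start: (λ.λ.1 0 (0 1)) ((λ.λ.λ.1) (λ.0) ((λ.0) (λ.λ.λ.1)))
  →1  λ.(λ.λ.λ.1) (λ.0) ((λ.0) (λ.λ.λ.1)) 0 (0 ((λ.λ.λ.1) (λ.0) ((λ.0) (λ.λ.λ.1))))
  →2  λ.(λ.λ.1) ((λ.0) (λ.λ.λ.1)) 0 (0 ((λ.λ.λ.1) (λ.0) ((λ.0) (λ.λ.λ.1))))
  →3  λ.(λ.(λ.0) (λ.λ.λ.1)) 0 (0 ((λ.λ.λ.1) (λ.0) ((λ.0) (λ.λ.λ.1))))
  →4  λ.(λ.0) (λ.λ.λ.1) (0 ((λ.λ.λ.1) (λ.0) ((λ.0) (λ.λ.λ.1))))
  →5  λ.(λ.λ.λ.1) (0 ((λ.λ.λ.1) (λ.0) ((λ.0) (λ.λ.λ.1))))
  →6  λ.λ.λ.1

Term B:
  start: λ.(λ.λ.λ.1) (0 ((λ.λ.λ.1) (λ.0) ((λ.0) (λ.λ.λ.1))))
  →1  λ.λ.λ.1

Answer: SAME — A ⇓ λ.λ.λ.1, B ⇓ λ.λ.λ.1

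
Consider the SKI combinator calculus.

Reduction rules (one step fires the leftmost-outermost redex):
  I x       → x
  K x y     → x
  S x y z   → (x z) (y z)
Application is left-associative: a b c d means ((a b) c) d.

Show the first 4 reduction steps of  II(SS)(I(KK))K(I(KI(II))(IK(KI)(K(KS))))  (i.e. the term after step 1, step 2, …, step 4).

Answer: after 4 steps: K(I(KI(II))(IK(KI)(K(KS))))(I(KK)K(I(KI(II))(IK(KI)(K(KS)))))

Reduction:
  start: II(SS)(I(KK))K(I(KI(II))(IK(KI)(K(KS))))
  step 1: I(SS)(I(KK))K(I(KI(II))(IK(KI)(K(KS))))
  step 2: SS(I(KK))K(I(KI(II))(IK(KI)(K(KS))))
  step 3: SK(I(KK)K)(I(KI(II))(IK(KI)(K(KS))))
  step 4: K(I(KI(II))(IK(KI)(K(KS))))(I(KK)K(I(KI(II))(IK(KI)(K(KS)))))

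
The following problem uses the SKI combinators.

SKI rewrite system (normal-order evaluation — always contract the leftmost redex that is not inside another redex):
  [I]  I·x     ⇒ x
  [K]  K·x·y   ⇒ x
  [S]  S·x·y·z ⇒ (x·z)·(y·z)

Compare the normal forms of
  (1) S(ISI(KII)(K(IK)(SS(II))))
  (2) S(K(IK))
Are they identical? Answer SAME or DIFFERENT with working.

Answer: SAME — A ⇓ S(KK), B ⇓ S(KK)

Reduction:
Term A:
  start: S(ISI(KII)(K(IK)(SS(II))))
  step 1: S(SI(KII)(K(IK)(SS(II))))
  step 2: S(I(K(IK)(SS(II)))(KII(K(IK)(SS(II)))))
  step 3: S(K(IK)(SS(II))(KII(K(IK)(SS(II)))))
  step 4: S(IK(KII(K(IK)(SS(II)))))
  step 5: S(K(KII(K(IK)(SS(II)))))
  step 6: S(K(I(K(IK)(SS(II)))))
  step 7: S(K(K(IK)(SS(II))))
  step 8: S(K(IK))
  step 9: S(KK)

Term B:
  start: S(K(IK))
  step 1: S(KK)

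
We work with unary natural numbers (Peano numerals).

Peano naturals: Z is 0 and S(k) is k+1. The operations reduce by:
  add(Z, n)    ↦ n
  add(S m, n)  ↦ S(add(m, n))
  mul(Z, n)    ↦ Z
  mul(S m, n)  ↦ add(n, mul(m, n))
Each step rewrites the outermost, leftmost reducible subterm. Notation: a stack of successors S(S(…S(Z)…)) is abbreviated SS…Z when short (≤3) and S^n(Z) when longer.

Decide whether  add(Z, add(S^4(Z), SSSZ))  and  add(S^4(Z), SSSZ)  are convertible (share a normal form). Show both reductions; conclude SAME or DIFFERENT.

Answer: SAME — A ⇓ S^7(Z), B ⇓ S^7(Z)

Reduction:
Term A:
  start: add(Z, add(S^4(Z), SSSZ))
  →1  add(S^4(Z), SSSZ)
  →2  S(add(SSSZ, SSSZ))
  →3  S(S(add(SSZ, SSSZ)))
  →4  S(S(S(add(SZ, SSSZ))))
  →5  S(S(S(S(add(Z, SSSZ)))))
  →6  S^7(Z)

Term B:
  start: add(S^4(Z), SSSZ)
  →1  S(add(SSSZ, SSSZ))
  →2  S(S(add(SSZ, SSSZ)))
  →3  S(S(S(add(SZ, SSSZ))))
  →4  S(S(S(S(add(Z, SSSZ)))))
  →5  S^7(Z)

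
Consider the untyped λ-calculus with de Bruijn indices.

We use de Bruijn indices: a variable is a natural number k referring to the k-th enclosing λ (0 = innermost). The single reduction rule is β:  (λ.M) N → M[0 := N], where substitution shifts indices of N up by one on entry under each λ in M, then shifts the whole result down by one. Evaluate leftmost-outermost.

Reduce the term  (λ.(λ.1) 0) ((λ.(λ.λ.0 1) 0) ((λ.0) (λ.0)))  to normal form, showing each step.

Answer: normal form = λ.0 (λ.0)  (in 5 steps)

Reduction:
  start: (λ.(λ.1) 0) ((λ.(λ.λ.0 1) 0) ((λ.0) (λ.0)))
  [1] (λ.(λ.(λ.λ.0 1) 0) ((λ.0) (λ.0))) ((λ.(λ.λ.0 1) 0) ((λ.0) (λ.0)))
  [2] (λ.(λ.λ.0 1) 0) ((λ.0) (λ.0))
  [3] (λ.λ.0 1) ((λ.0) (λ.0))
  [4] λ.0 ((λ.0) (λ.0))
  [5] λ.0 (λ.0)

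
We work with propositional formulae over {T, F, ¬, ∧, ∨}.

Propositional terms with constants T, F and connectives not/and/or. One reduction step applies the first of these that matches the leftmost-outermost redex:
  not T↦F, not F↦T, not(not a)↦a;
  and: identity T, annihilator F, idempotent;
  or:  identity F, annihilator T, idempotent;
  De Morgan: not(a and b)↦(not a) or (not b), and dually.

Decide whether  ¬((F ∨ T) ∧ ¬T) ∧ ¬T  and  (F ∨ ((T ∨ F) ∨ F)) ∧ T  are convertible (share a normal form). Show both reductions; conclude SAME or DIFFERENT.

Answer: DIFFERENT — A ⇓ F, B ⇓ T

Reduction:
Term A:
  start: ¬((F ∨ T) ∧ ¬T) ∧ ¬T
  step 1: (¬(F ∨ T) ∨ ¬¬T) ∧ ¬T
  step 2: ((¬F ∧ ¬T) ∨ ¬¬T) ∧ ¬T
  step 3: ((T ∧ ¬T) ∨ ¬¬T) ∧ ¬T
  step 4: (¬T ∨ ¬¬T) ∧ ¬T
  step 5: (F ∨ ¬¬T) ∧ ¬T
  step 6: ¬¬T ∧ ¬T
  step 7: T ∧ ¬T
  step 8: ¬T
  step 9: F

Term B:
  start: (F ∨ ((T ∨ F) ∨ F)) ∧ T
  step 1: F ∨ ((T ∨ F) ∨ F)
  step 2: (T ∨ F) ∨ F
  step 3: T ∨ F
  step 4: T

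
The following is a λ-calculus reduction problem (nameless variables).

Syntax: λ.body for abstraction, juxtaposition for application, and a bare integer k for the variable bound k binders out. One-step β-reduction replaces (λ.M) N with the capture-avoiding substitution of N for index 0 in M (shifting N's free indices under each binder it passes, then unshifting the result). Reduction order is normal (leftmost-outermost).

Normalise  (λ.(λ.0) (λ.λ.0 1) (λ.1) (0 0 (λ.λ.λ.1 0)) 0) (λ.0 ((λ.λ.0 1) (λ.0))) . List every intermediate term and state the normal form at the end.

Answer: normal form = λ.0 (λ.0 (λ.0))  (in 16 steps)

Derivation:
  start: (λ.(λ.0) (λ.λ.0 1) (λ.1) (0 0 (λ.λ.λ.1 0)) 0) (λ.0 ((λ.λ.0 1) (λ.0)))
  →1  (λ.0) (λ.λ.0 1) (λ.λ.0 ((λ.λ.0 1) (λ.0))) ((λ.0 ((λ.λ.0 1) (λ.0))) (λ.0 ((λ.λ.0 1) (λ.0))) (λ.λ.λ.1 0)) (λ.0 ((λ.λ.0 1) (λ.0)))
  →2  (λ.λ.0 1) (λ.λ.0 ((λ.λ.0 1) (λ.0))) ((λ.0 ((λ.λ.0 1) (λ.0))) (λ.0 ((λ.λ.0 1) (λ.0))) (λ.λ.λ.1 0)) (λ.0 ((λ.λ.0 1) (λ.0)))
  →3  (λ.0 (λ.λ.0 ((λ.λ.0 1) (λ.0)))) ((λ.0 ((λ.λ.0 1) (λ.0))) (λ.0 ((λ.λ.0 1) (λ.0))) (λ.λ.λ.1 0)) (λ.0 ((λ.λ.0 1) (λ.0)))
  →4  (λ.0 ((λ.λ.0 1) (λ.0))) (λ.0 ((λ.λ.0 1) (λ.0))) (λ.λ.λ.1 0) (λ.λ.0 ((λ.λ.0 1) (λ.0))) (λ.0 ((λ.λ.0 1) (λ.0)))
  →5  (λ.0 ((λ.λ.0 1) (λ.0))) ((λ.λ.0 1) (λ.0)) (λ.λ.λ.1 0) (λ.λ.0 ((λ.λ.0 1) (λ.0))) (λ.0 ((λ.λ.0 1) (λ.0)))
  →6  (λ.λ.0 1) (λ.0) ((λ.λ.0 1) (λ.0)) (λ.λ.λ.1 0) (λ.λ.0 ((λ.λ.0 1) (λ.0))) (λ.0 ((λ.λ.0 1) (λ.0)))
  →7  (λ.0 (λ.0)) ((λ.λ.0 1) (λ.0)) (λ.λ.λ.1 0) (λ.λ.0 ((λ.λ.0 1) (λ.0))) (λ.0 ((λ.λ.0 1) (λ.0)))
  →8  (λ.λ.0 1) (λ.0) (λ.0) (λ.λ.λ.1 0) (λ.λ.0 ((λ.λ.0 1) (λ.0))) (λ.0 ((λ.λ.0 1) (λ.0)))
  →9  (λ.0 (λ.0)) (λ.0) (λ.λ.λ.1 0) (λ.λ.0 ((λ.λ.0 1) (λ.0))) (λ.0 ((λ.λ.0 1) (λ.0)))
  →10  (λ.0) (λ.0) (λ.λ.λ.1 0) (λ.λ.0 ((λ.λ.0 1) (λ.0))) (λ.0 ((λ.λ.0 1) (λ.0)))
  →11  (λ.0) (λ.λ.λ.1 0) (λ.λ.0 ((λ.λ.0 1) (λ.0))) (λ.0 ((λ.λ.0 1) (λ.0)))
  →12  (λ.λ.λ.1 0) (λ.λ.0 ((λ.λ.0 1) (λ.0))) (λ.0 ((λ.λ.0 1) (λ.0)))
  →13  (λ.λ.1 0) (λ.0 ((λ.λ.0 1) (λ.0)))
  →14  λ.(λ.0 ((λ.λ.0 1) (λ.0))) 0
  →15  λ.0 ((λ.λ.0 1) (λ.0))
  →16  λ.0 (λ.0 (λ.0))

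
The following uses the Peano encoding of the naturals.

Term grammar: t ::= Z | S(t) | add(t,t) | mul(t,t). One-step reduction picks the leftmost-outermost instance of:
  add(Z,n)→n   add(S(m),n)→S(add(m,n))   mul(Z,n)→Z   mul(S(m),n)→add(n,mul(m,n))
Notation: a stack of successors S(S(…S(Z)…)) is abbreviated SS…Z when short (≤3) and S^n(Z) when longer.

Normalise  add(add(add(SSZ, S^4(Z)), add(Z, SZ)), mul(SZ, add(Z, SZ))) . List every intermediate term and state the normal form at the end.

Answer: normal form = S^8(Z)  (in 24 steps)

Reduction:
  start: add(add(add(SSZ, S^4(Z)), add(Z, SZ)), mul(SZ, add(Z, SZ)))
  [1] add(add(S(add(SZ, S^4(Z))), add(Z, SZ)), mul(SZ, add(Z, SZ)))
  [2] add(S(add(add(SZ, S^4(Z)), add(Z, SZ))), mul(SZ, add(Z, SZ)))
  [3] S(add(add(add(SZ, S^4(Z)), add(Z, SZ)), mul(SZ, add(Z, SZ))))
  [4] S(add(add(S(add(Z, S^4(Z))), add(Z, SZ)), mul(SZ, add(Z, SZ))))
  [5] S(add(S(add(add(Z, S^4(Z)), add(Z, SZ))), mul(SZ, add(Z, SZ))))
  [6] S(S(add(add(add(Z, S^4(Z)), add(Z, SZ)), mul(SZ, add(Z, SZ)))))
  [7] S(S(add(add(S^4(Z), add(Z, SZ)), mul(SZ, add(Z, SZ)))))
  [8] S(S(add(S(add(SSSZ, add(Z, SZ))), mul(SZ, add(Z, SZ)))))
  [9] S(S(S(add(add(SSSZ, add(Z, SZ)), mul(SZ, add(Z, SZ))))))
  [10] S(S(S(add(S(add(SSZ, add(Z, SZ))), mul(SZ, add(Z, SZ))))))
  [11] S(S(S(S(add(add(SSZ, add(Z, SZ)), mul(SZ, add(Z, SZ)))))))
  [12] S(S(S(S(add(S(add(SZ, add(Z, SZ))), mul(SZ, add(Z, SZ)))))))
  [13] S(S(S(S(S(add(add(SZ, add(Z, SZ)), mul(SZ, add(Z, SZ))))))))
  [14] S(S(S(S(S(add(S(add(Z, add(Z, SZ))), mul(SZ, add(Z, SZ))))))))
  [15] S(S(S(S(S(S(add(add(Z, add(Z, SZ)), mul(SZ, add(Z, SZ)))))))))
  [16] S(S(S(S(S(S(add(add(Z, SZ), mul(SZ, add(Z, SZ)))))))))
  [17] S(S(S(S(S(S(add(SZ, mul(SZ, add(Z, SZ)))))))))
  [18] S(S(S(S(S(S(S(add(Z, mul(SZ, add(Z, SZ))))))))))
  [19] S(S(S(S(S(S(S(mul(SZ, add(Z, SZ)))))))))
  [20] S(S(S(S(S(S(S(add(add(Z, SZ), mul(Z, add(Z, SZ))))))))))
  [21] S(S(S(S(S(S(S(add(SZ, mul(Z, add(Z, SZ))))))))))
  [22] S(S(S(S(S(S(S(S(add(Z, mul(Z, add(Z, SZ)))))))))))
  [23] S(S(S(S(S(S(S(S(mul(Z, add(Z, SZ))))))))))
  [24] S^8(Z)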